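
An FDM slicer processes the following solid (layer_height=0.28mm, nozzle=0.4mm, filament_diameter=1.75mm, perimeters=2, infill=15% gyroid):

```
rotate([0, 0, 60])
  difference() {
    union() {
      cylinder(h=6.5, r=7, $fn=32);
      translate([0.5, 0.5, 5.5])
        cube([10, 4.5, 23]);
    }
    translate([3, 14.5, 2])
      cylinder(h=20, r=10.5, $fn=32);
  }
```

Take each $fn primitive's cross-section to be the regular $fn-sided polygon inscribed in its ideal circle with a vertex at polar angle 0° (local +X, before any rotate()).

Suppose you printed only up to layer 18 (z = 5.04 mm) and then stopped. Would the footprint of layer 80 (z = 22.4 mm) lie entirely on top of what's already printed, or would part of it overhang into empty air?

part overhangs

Compare the two slices. At z = 5.04: the r=7 cylinder contributes a regular 32-gon of circumradius 7 (area = (32/2)·7.000²·sin(360°/32) = 152.95 mm²); the cube at (0.5, 0.5) is not intersected at this z (z outside [5.5, 28.5]); Combining (union): only the r=7 cylinder is present, so the union is just that shape — area = 152.95 mm²; the r=10.5 cylinder at (3, 14.5) contributes a regular 32-gon of circumradius 10.5 (area = (32/2)·10.500²·sin(360°/32) = 344.14 mm²); Taking the first minus the rest: starting from that combined region (152.95 mm²), the r=10.5 cylinder at (3, 14.5) partially overlaps it — only the 16.08 mm² overlap (of its 344.14 mm²) is removed, clipping the outline — area = 136.87 mm²; (rotated 60° about Z; rotation is an isometry so areas/perimeters/island counts are preserved). At z = 22.4: the cylinder is not intersected at this z (z outside [0, 6.5]); the 10×4.5 cube at (0.5, 0.5) contributes its full rectangle (area 45.00 mm²); Merging all regions: only the 10×4.5 cube at (0.5, 0.5) is present, so the union is just that shape — area = 45.00 mm²; the cylinder at (3, 14.5) is not intersected at this z (z outside [2, 22]); Subtracting the remaining from the first: none of the subtracted shapes is present at this height, so that combined region is unchanged — area = 45.00 mm²; (whole slice rotated 60° about Z — lengths, areas and connectivity unchanged). Checking containment: at z = 22.4 the cross-section extends beyond the z = 5.04 cross-section by about 23.25 mm².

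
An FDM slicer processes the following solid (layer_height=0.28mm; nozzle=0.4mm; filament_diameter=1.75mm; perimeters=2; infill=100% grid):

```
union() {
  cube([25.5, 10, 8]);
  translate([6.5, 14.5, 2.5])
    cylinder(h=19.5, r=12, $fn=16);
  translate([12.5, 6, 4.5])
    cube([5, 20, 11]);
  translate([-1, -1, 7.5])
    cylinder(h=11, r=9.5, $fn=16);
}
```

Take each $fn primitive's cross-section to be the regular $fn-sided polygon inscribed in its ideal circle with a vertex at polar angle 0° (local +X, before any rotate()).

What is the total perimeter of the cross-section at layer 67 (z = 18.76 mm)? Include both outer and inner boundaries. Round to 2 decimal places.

At z = 18.76 mm: the cube is not intersected at this z (z outside [0, 8]); the r=12 cylinder at (6.5, 14.5) gives a regular 16-gon of circumradius 12 (constant along its height) (perimeter = 2·16·12.000·sin(180°/16) = 74.91 mm); the cube at (12.5, 6) is absent (z outside [4.5, 15.5]); the cylinder at (-1, -1) is absent (z outside [7.5, 18.5]); Merging all regions: only the r=12 cylinder at (6.5, 14.5) is present, so the union is just that shape — boundary = 74.91 mm. Overall, the cross-section is a single solid region. Total boundary length (outer) = 74.91 mm.

74.91 mm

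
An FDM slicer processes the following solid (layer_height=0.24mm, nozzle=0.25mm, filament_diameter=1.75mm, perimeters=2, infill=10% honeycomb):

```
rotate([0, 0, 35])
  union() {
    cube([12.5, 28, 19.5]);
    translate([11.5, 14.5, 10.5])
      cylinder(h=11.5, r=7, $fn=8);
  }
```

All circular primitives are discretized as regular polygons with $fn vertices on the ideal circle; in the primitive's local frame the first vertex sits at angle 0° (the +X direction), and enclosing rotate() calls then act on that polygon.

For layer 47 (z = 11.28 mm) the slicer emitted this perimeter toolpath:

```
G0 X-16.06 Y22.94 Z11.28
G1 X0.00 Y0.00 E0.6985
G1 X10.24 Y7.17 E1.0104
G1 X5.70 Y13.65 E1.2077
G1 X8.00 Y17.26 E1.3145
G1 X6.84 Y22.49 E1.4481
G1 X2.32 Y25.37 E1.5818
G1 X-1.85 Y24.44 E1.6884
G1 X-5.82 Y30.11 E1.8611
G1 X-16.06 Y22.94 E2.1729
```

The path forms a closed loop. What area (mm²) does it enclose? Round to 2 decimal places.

405.77 mm²

Apply the shoelace formula to the sequence of (X, Y) vertices; enclosed area = 405.77 mm².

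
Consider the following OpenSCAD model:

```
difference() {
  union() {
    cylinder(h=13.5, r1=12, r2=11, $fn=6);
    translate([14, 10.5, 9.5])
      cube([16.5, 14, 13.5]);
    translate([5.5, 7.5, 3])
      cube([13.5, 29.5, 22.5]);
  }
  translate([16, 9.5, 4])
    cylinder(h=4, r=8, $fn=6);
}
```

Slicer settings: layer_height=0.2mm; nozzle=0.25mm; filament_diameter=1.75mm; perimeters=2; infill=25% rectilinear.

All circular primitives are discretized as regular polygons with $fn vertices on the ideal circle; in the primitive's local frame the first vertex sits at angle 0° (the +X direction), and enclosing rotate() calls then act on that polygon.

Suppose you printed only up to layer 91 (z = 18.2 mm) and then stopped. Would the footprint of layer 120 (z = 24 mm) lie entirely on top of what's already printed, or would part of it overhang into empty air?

Compare the two slices. At z = 18.2: the cone is absent (z outside [0, 13.5]); the cube at (14, 10.5) (footprint 16.5×14) is included at this height (area 231.00 mm²); the cube at (5.5, 7.5) (footprint 13.5×29.5) is included at this height (area 398.25 mm²); Combining (union): the regions partially overlap — summed areas 629.25 mm² minus the doubly-counted overlap 70.00 mm² gives 559.25 mm² — area = 559.25 mm²; the cylinder at (16, 9.5) does not reach this height (z outside [4, 8]); Taking the first minus the rest: none of the subtracted shapes is present at this height, so that combined region is unchanged — area = 559.25 mm². At z = 24: the cone is absent (z outside [0, 13.5]); the cube at (14, 10.5) is absent (z outside [9.5, 23]); the cube at (5.5, 7.5) (footprint 13.5×29.5) is included at this height (area 398.25 mm²); Merging all regions: only the 13.5×29.5 cube at (5.5, 7.5) is present, so the union is just that shape — area = 398.25 mm²; the cylinder at (16, 9.5) is absent (z outside [4, 8]); After the difference (first − rest): none of the subtracted shapes is present at this height, so the result so far is unchanged — area = 398.25 mm². Checking containment: the cross-section at z = 24 is a subset of the cross-section at z = 18.2.

entirely on top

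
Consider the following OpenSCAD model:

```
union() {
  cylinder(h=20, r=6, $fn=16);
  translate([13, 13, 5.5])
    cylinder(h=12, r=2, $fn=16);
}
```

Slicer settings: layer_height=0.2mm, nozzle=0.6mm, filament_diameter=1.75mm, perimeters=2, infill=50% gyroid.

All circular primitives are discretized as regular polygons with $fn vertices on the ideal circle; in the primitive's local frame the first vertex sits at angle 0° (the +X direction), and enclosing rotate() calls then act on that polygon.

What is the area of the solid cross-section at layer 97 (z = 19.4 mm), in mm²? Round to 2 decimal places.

At z = 19.4 mm: the cylinder: section is a regular 16-gon, circumradius r=6 (area = (16/2)·6.000²·sin(360°/16) = 110.21 mm²); the cylinder at (13, 13) does not reach this height (z outside [5.5, 17.5]); Taking the union: only the r=6 cylinder is present, so the union is just that shape — area = 110.21 mm². Overall, the cross-section is a single solid region. Net area = 110.21 mm².

110.21 mm²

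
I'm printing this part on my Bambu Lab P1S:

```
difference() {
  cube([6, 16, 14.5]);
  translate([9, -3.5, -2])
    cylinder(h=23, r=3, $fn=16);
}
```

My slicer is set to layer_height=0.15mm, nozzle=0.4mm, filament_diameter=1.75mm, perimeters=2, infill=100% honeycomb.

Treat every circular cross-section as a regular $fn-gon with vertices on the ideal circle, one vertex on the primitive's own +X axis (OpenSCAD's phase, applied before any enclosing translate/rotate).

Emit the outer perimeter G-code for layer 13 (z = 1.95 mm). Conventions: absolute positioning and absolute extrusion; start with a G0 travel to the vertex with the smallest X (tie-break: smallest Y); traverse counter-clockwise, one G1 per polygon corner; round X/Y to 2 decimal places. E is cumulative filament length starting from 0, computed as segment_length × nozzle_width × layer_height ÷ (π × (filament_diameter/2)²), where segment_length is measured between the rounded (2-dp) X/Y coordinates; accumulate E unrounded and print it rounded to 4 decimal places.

G0 X0.00 Y0.00 Z1.95
G1 X6.00 Y0.00 E0.1497
G1 X6.00 Y16.00 E0.5488
G1 X0.00 Y16.00 E0.6985
G1 X0.00 Y0.00 E1.0976

At z = 1.95 mm: the cube is present — its section is the full 6×16 rectangle; the r=3 cylinder at (9, -3.5) contributes a regular 16-gon of circumradius 3; After the difference (first − rest): starting from the 6×16 cube, the r=3 cylinder at (9, -3.5) misses the remaining region (no effect) — 1 connected region. The outline is a single polygon with 4 vertices. Extrusion per mm of travel: 0.4 × 0.15 / (π × 0.875²) = 0.024945. Accumulating E over each segment gives final E = 1.0976.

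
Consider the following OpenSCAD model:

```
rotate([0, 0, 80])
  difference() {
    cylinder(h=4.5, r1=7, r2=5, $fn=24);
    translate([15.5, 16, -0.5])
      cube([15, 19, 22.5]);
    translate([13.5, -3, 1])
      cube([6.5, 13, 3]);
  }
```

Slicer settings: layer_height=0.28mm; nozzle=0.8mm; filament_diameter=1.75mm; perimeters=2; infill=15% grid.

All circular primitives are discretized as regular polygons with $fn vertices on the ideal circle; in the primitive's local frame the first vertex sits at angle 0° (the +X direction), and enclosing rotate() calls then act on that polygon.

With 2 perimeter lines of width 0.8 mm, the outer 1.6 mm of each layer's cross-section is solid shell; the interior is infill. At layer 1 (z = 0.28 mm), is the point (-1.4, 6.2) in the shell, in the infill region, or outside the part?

At z = 0.28 mm: the cone (r1=7→r2=5) has section circumradius 6.876 here — a regular 24-gon; the cube at (15.5, 16) (footprint 15×19) is included at this height; the cube at (13.5, -3) is absent (z outside [1, 4]); After the difference (first − rest): starting from the cone, the 15×19 cube at (15.5, 16) misses the remaining region (no effect) — 1 connected region; (whole slice rotated 80° about Z — lengths, areas and connectivity unchanged). Overall, the cross-section is a single solid region. Undo the 80° rotation: the query point maps to (5.863, 2.455) in the un-rotated model frame. The nearest boundary edge runs (5.95, 3.44)→(6.64, 1.78); distance from the point to it = 0.46 mm. The point is inside the cross-section, 0.46 mm from the nearest boundary — within the 1.6 mm shell band (2 × 0.8).

shell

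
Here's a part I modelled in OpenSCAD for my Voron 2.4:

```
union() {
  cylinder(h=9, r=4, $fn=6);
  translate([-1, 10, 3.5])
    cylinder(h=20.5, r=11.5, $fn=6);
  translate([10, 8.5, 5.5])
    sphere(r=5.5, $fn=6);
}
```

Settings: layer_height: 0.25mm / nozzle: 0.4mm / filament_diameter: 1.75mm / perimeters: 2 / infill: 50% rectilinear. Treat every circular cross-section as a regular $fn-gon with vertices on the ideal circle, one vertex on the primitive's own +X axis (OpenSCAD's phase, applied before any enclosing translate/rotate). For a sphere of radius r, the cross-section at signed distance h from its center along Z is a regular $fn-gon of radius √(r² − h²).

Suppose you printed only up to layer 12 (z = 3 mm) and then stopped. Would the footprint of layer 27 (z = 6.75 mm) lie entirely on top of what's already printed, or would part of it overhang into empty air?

Compare the two slices. At z = 3: the r=4 cylinder gives a regular 6-gon of circumradius 4 (constant along its height) (area = (6/2)·4.000²·sin(360°/6) = 41.57 mm²); the cylinder at (-1, 10) does not reach this height (z outside [3.5, 24]); the sphere at (10, 8.5): section is a regular 6-gon, circumradius = √(r²−h²) = √(5.5²−2.5²) = 4.899 (area = (6/2)·4.899²·sin(360°/6) = 62.35 mm²); Combining (union): the 2 present regions are separate (no shared area or edge), so areas and boundary lengths simply add and each stays a separate island — area = 103.92 mm². At z = 6.75: the cylinder: section is a regular 6-gon, circumradius r=4 (area = (6/2)·4.000²·sin(360°/6) = 41.57 mm²); the cylinder at (-1, 10): section is a regular 6-gon, circumradius r=11.5 (area = (6/2)·11.500²·sin(360°/6) = 343.60 mm²); the r=5.5 sphere at (10, 8.5) contributes a regular 6-gon of circumradius √(5.5²−1.25²) = 5.356 (area = (6/2)·5.356²·sin(360°/6) = 74.53 mm²); Taking the union: the regions partially overlap — summed areas 459.70 mm² minus the doubly-counted overlap 48.70 mm² gives 411.00 mm² — area = 411.00 mm². Checking containment: at z = 6.75 the cross-section extends beyond the z = 3 cross-section by about 307.07 mm².

part overhangs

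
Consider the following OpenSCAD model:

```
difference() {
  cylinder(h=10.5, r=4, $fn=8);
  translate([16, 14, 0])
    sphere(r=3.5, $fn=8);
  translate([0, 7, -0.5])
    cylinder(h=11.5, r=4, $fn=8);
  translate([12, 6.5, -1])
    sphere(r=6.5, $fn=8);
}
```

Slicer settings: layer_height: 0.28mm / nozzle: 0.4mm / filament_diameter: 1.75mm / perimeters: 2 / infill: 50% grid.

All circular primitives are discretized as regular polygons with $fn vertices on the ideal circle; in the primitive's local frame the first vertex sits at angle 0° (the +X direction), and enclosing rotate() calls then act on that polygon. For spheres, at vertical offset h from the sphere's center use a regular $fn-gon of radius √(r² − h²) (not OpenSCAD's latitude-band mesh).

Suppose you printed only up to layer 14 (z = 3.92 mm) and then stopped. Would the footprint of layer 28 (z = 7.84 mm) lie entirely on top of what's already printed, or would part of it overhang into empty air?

Compare the two slices. At z = 3.92: the r=4 cylinder contributes a regular 8-gon of circumradius 4 (area = (8/2)·4.000²·sin(360°/8) = 45.25 mm²); the sphere at (16, 14) is not intersected at this z (|z−center|=3.920 > r=3.5); the r=4 cylinder at (0, 7) gives a regular 8-gon of circumradius 4 (constant along its height) (area = (8/2)·4.000²·sin(360°/8) = 45.25 mm²); the r=6.5 sphere at (12, 6.5) contributes a regular 8-gon of circumradius √(6.5²−4.92²) = 4.248 (area = (8/2)·4.248²·sin(360°/8) = 51.04 mm²); After the difference (first − rest): starting from the r=4 cylinder (45.25 mm²), the r=4 cylinder at (0, 7) partially overlaps it — only the 1.21 mm² overlap (of its 45.25 mm²) is removed, clipping the outline; the r=6.5 sphere at (12, 6.5) misses the remaining region (no effect) — area = 44.05 mm². At z = 7.84: the r=4 cylinder gives a regular 8-gon of circumradius 4 (constant along its height) (area = (8/2)·4.000²·sin(360°/8) = 45.25 mm²); the sphere at (16, 14) is not intersected at this z (|z−center|=7.840 > r=3.5); the r=4 cylinder at (0, 7) gives a regular 8-gon of circumradius 4 (constant along its height) (area = (8/2)·4.000²·sin(360°/8) = 45.25 mm²); the sphere at (12, 6.5) is absent (|z−center|=8.840 > r=6.5); After the difference (first − rest): starting from the r=4 cylinder (45.25 mm²), the r=4 cylinder at (0, 7) partially overlaps it — only the 1.21 mm² overlap (of its 45.25 mm²) is removed, clipping the outline — area = 44.05 mm². Checking containment: the cross-section at z = 7.84 is a subset of the cross-section at z = 3.92.

entirely on top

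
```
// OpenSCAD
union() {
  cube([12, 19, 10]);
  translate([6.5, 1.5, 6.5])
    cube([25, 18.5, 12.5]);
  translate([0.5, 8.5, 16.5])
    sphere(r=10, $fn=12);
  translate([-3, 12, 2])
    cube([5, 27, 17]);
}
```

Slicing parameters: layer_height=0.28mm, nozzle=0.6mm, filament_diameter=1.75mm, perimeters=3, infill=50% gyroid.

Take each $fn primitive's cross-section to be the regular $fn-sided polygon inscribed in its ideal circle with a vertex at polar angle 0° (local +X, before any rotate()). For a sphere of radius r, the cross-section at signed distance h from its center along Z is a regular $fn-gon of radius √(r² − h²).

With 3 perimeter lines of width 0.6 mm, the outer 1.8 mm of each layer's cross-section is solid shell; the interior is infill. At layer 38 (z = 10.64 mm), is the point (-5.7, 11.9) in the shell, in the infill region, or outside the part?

shell

At z = 10.64 mm: the cube is absent (z outside [0, 10]); the cube at (6.5, 1.5) (footprint 25×18.5) is included at this height; the r=10 sphere at (0.5, 8.5) contributes a regular 12-gon of circumradius √(10²−5.86²) = 8.103; the cube at (-3, 12) is present — its section is the full 5×27 rectangle; Combining (union): the regions partially overlap (shared area 34.75 mm²), so overlapping operands fuse into one piece — 1 connected region. Overall, the cross-section is a single solid region. The nearest boundary edge runs (-7.60, 8.50)→(-6.52, 12.55); distance from the point to it = 0.96 mm. The point is inside the cross-section, 0.96 mm from the nearest boundary — within the 1.8 mm shell band (3 × 0.6).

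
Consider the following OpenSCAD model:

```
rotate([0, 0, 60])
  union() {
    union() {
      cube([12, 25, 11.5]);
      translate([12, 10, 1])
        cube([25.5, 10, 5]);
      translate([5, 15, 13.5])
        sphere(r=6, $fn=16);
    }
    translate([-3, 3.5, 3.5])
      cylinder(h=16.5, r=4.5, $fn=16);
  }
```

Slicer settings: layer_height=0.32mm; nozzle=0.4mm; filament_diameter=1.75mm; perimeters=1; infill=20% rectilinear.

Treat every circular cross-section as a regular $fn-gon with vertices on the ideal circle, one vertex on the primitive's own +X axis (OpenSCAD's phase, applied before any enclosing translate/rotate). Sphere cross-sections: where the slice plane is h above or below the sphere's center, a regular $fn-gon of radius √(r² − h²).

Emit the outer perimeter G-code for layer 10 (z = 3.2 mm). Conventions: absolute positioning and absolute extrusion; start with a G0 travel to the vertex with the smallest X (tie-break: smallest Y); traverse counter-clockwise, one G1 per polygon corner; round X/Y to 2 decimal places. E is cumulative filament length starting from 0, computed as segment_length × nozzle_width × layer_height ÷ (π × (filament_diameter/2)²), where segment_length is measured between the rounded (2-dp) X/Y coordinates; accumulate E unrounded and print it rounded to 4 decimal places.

At z = 3.2 mm: the 12×25 cube contributes its full rectangle; the cube at (12, 10) is present — its section is the full 25.5×10 rectangle; the sphere at (5, 15) is not intersected at this z (|z−center|=10.300 > r=6); Merging all regions: the 2 present regions share edge segments without overlapping in area, so areas simply add but the touching pieces fuse into one outline (the shared edge portions become interior and drop out of the boundary) — 1 connected region; the cylinder at (-3, 3.5) does not reach this height (z outside [3.5, 20]); Combining (union): only the result so far is present, so the union is just that shape — 1 connected region; (whole slice rotated 60° about Z — lengths, areas and connectivity unchanged). The outline is a single polygon with 8 vertices. Extrusion per mm of travel: 0.4 × 0.32 / (π × 0.875²) = 0.053216. Accumulating E over each segment gives final E = 6.6523.

G0 X-21.65 Y12.50 Z3.20
G1 X0.00 Y0.00 E1.3304
G1 X6.00 Y10.39 E1.9689
G1 X-2.66 Y15.39 E2.5010
G1 X10.09 Y37.48 E3.8583
G1 X1.43 Y42.48 E4.3905
G1 X-11.32 Y20.39 E5.7478
G1 X-15.65 Y22.89 E6.0139
G1 X-21.65 Y12.50 E6.6523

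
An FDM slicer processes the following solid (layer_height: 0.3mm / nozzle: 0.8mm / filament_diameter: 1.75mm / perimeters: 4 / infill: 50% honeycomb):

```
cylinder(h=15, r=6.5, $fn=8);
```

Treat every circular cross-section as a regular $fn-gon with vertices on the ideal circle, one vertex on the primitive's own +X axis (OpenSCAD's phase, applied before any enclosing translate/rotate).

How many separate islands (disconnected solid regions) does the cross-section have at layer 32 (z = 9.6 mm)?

At z = 9.6 mm: the cylinder: section is a regular 8-gon, circumradius r=6.5. Overall, the cross-section is a single solid region. Island count = 1.

1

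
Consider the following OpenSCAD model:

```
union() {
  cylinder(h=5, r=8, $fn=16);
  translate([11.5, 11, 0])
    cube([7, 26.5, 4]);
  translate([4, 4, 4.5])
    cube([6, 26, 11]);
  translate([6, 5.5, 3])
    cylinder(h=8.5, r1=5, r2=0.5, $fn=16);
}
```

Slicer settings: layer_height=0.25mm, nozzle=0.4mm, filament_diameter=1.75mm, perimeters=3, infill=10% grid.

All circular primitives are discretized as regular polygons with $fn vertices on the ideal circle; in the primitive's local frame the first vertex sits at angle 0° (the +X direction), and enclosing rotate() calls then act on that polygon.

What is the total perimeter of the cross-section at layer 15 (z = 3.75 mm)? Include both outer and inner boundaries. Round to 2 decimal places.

125.30 mm

At z = 3.75 mm: the r=8 cylinder gives a regular 16-gon of circumradius 8 (constant along its height) (perimeter = 2·16·8.000·sin(180°/16) = 49.94 mm); the cube at (11.5, 11) (footprint 7×26.5) is included at this height (perimeter 67.00 mm); the cube at (4, 4) is not intersected at this z (z outside [4.5, 15.5]); the cone at (6, 5.5) contributes a regular 16-gon of circumradius 4.603 (interpolated between r1=5 and r2=0.5 at t=0.088) (perimeter = 2·16·4.603·sin(180°/16) = 28.74 mm); Merging all regions: the regions partially overlap (shared area 26.37 mm²), so the edge portions inside another operand are dropped and the merged outline is re-measured after clipping — boundary = 125.30 mm. Overall, the cross-section has 2 separate islands. Total boundary length (outer) = 125.30 mm.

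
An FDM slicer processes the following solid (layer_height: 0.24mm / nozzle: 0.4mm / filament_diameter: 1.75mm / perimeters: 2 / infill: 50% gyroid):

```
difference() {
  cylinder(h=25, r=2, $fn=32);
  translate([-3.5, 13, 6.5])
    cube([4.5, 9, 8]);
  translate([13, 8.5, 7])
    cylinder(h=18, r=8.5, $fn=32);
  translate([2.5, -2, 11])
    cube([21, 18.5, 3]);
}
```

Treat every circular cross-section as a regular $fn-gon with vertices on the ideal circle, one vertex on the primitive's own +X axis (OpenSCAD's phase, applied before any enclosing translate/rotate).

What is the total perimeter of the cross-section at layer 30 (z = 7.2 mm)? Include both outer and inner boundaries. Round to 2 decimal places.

12.55 mm

At z = 7.2 mm: the cylinder: section is a regular 32-gon, circumradius r=2 (perimeter = 2·32·2.000·sin(180°/32) = 12.55 mm); the cube at (-3.5, 13) is present — its section is the full 4.5×9 rectangle (perimeter 27.00 mm); the cylinder at (13, 8.5): section is a regular 32-gon, circumradius r=8.5 (perimeter = 2·32·8.500·sin(180°/32) = 53.32 mm); the cube at (2.5, -2) is absent (z outside [11, 14]); After the difference (first − rest): starting from the r=2 cylinder, the 4.5×9 cube at (-3.5, 13) misses the remaining region (no effect); the r=8.5 cylinder at (13, 8.5) misses the remaining region (no effect) — boundary = 12.55 mm. Overall, the cross-section is a single solid region. Total boundary length (outer) = 12.55 mm.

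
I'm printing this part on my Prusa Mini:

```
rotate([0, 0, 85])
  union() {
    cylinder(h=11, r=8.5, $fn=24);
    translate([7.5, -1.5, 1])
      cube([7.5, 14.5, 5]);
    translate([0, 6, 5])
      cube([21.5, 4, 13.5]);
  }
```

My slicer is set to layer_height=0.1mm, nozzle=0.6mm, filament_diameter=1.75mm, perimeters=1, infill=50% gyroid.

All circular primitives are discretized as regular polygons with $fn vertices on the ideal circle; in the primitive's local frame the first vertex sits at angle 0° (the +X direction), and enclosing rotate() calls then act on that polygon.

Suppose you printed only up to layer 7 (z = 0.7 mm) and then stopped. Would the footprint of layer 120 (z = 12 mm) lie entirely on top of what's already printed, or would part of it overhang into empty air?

part overhangs

Compare the two slices. At z = 0.7: the r=8.5 cylinder contributes a regular 24-gon of circumradius 8.5 (area = (24/2)·8.500²·sin(360°/24) = 224.40 mm²); the cube at (7.5, -1.5) does not reach this height (z outside [1, 6]); the cube at (0, 6) is not intersected at this z (z outside [5, 18.5]); Merging all regions: only the r=8.5 cylinder is present, so the union is just that shape — area = 224.40 mm²; (whole slice rotated 85° about Z — lengths, areas and connectivity unchanged). At z = 12: the cylinder does not reach this height (z outside [0, 11]); the cube at (7.5, -1.5) is absent (z outside [1, 6]); the cube at (0, 6) is present — its section is the full 21.5×4 rectangle (area 86.00 mm²); Taking the union: only the 21.5×4 cube at (0, 6) is present, so the union is just that shape — area = 86.00 mm²; (rotated 85° about Z; rotation is an isometry so areas/perimeters/island counts are preserved). Checking containment: at z = 12 the cross-section extends beyond the z = 0.7 cross-section by about 75.95 mm².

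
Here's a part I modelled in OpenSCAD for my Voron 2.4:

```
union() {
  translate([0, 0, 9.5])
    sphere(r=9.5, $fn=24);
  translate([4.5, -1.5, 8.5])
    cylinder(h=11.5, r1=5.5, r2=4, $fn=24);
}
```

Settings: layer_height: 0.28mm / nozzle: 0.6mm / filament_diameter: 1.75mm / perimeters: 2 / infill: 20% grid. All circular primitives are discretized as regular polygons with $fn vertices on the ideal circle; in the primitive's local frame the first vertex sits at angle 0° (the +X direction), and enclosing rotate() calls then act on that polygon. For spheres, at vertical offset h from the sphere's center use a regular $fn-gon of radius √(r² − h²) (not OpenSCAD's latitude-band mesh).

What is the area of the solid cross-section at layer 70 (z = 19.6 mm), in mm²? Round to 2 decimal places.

51.00 mm²

At z = 19.6 mm: the sphere is not intersected at this z (|z−center|=10.100 > r=9.5); the cone at (4.5, -1.5) contributes a regular 24-gon of circumradius 4.052 (interpolated between r1=5.5 and r2=4 at t=0.965) (area = (24/2)·4.052²·sin(360°/24) = 51.00 mm²); Merging all regions: only the cone at (4.5, -1.5) is present, so the union is just that shape — area = 51.00 mm². Overall, the cross-section is a single solid region. Net area = 51.00 mm².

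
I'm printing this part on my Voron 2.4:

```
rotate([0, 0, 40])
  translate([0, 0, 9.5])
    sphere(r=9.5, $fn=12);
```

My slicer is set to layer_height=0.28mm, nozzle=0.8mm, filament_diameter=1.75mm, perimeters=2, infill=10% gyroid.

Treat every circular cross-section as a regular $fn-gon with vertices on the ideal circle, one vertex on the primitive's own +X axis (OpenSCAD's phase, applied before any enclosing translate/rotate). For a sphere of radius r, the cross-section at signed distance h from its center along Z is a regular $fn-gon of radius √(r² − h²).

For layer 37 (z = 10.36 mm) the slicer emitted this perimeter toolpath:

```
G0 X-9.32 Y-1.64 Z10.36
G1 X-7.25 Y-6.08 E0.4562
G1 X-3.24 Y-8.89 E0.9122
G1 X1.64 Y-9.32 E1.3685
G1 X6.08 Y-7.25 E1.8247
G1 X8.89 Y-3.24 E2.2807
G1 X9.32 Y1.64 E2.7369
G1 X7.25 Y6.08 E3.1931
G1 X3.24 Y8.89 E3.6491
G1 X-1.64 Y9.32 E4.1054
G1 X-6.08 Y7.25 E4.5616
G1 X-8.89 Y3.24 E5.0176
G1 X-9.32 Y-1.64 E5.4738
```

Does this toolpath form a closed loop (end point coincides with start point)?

yes

Start point (G0): (-9.32, -1.64). End point (last G1): the path returns to the start — closed.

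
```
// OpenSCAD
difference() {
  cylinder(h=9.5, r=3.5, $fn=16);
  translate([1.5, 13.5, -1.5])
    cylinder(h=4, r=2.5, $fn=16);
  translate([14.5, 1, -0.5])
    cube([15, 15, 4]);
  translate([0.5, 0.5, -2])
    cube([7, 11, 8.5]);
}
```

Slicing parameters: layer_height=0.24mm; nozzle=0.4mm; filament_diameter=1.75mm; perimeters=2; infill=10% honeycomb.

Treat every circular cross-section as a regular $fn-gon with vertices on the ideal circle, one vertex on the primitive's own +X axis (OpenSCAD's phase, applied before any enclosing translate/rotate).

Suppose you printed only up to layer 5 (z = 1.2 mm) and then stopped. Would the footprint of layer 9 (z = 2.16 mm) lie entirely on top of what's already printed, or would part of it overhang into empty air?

Compare the two slices. At z = 1.2: the r=3.5 cylinder gives a regular 16-gon of circumradius 3.5 (constant along its height) (area = (16/2)·3.500²·sin(360°/16) = 37.50 mm²); the cylinder at (1.5, 13.5): section is a regular 16-gon, circumradius r=2.5 (area = (16/2)·2.500²·sin(360°/16) = 19.13 mm²); the cube at (14.5, 1) (footprint 15×15) is included at this height (area 225.00 mm²); the 7×11 cube at (0.5, 0.5) contributes its full rectangle (area 77.00 mm²); After the difference (first − rest): starting from the r=3.5 cylinder (37.50 mm²), the r=2.5 cylinder at (1.5, 13.5) misses the remaining region (no effect); the 15×15 cube at (14.5, 1) misses the remaining region (no effect); the 7×11 cube at (0.5, 0.5) partially overlaps it — only the 6.18 mm² overlap (of its 77.00 mm²) is removed, clipping the outline — area = 31.33 mm². At z = 2.16: the r=3.5 cylinder gives a regular 16-gon of circumradius 3.5 (constant along its height) (area = (16/2)·3.500²·sin(360°/16) = 37.50 mm²); the cylinder at (1.5, 13.5): section is a regular 16-gon, circumradius r=2.5 (area = (16/2)·2.500²·sin(360°/16) = 19.13 mm²); the 15×15 cube at (14.5, 1) contributes its full rectangle (area 225.00 mm²); the 7×11 cube at (0.5, 0.5) contributes its full rectangle (area 77.00 mm²); Taking the first minus the rest: starting from the r=3.5 cylinder (37.50 mm²), the r=2.5 cylinder at (1.5, 13.5) misses the remaining region (no effect); the 15×15 cube at (14.5, 1) misses the remaining region (no effect); the 7×11 cube at (0.5, 0.5) partially overlaps it — only the 6.18 mm² overlap (of its 77.00 mm²) is removed, clipping the outline — area = 31.33 mm². Checking containment: the cross-section at z = 2.16 is a subset of the cross-section at z = 1.2.

entirely on top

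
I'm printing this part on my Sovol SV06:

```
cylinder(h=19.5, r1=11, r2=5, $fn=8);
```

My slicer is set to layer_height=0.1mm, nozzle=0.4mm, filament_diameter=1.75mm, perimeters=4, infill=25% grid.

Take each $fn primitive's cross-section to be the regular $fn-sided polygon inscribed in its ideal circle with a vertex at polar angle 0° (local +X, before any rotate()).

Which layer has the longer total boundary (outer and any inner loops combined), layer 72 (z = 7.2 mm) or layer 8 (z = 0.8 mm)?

Layer 72 (z = 7.2): the cone contributes a regular 8-gon of circumradius 8.785 (interpolated between r1=11 and r2=5 at t=0.369) (perimeter = 2·8·8.785·sin(180°/8) = 53.79 mm). So its perimeter = 53.79 mm. Layer 8 (z = 0.8): the cone contributes a regular 8-gon of circumradius 10.754 (interpolated between r1=11 and r2=5 at t=0.041) (perimeter = 2·8·10.754·sin(180°/8) = 65.85 mm). So its perimeter = 65.85 mm. Layer 8 is larger (65.85 vs 53.79 mm).

layer 8 (z = 0.8 mm)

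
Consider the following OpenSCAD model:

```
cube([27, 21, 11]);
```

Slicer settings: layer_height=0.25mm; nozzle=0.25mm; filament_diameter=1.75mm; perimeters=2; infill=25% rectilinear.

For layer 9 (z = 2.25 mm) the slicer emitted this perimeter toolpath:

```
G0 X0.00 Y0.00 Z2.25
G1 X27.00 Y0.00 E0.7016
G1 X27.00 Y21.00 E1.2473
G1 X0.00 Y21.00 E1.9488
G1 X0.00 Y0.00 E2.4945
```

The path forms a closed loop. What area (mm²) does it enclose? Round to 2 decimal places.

Apply the shoelace formula to the sequence of (X, Y) vertices; enclosed area = 567.00 mm².

567.00 mm²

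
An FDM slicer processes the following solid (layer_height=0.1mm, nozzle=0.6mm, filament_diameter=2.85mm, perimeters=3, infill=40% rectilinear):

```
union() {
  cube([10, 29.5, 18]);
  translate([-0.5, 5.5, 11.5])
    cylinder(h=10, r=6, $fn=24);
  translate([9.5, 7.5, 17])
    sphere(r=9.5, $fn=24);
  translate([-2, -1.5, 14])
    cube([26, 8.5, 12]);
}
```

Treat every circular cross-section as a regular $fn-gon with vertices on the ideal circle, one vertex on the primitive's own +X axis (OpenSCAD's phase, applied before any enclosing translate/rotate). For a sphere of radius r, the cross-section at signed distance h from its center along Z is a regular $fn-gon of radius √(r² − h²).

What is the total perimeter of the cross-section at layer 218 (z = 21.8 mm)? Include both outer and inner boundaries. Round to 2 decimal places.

79.43 mm

At z = 21.8 mm: the cube is not intersected at this z (z outside [0, 18]); the cylinder at (-0.5, 5.5) is not intersected at this z (z outside [11.5, 21.5]); the sphere at (9.5, 7.5): section is a regular 24-gon, circumradius = √(r²−h²) = √(9.5²−4.8²) = 8.198 (perimeter = 2·24·8.198·sin(180°/24) = 51.36 mm); the cube at (-2, -1.5) (footprint 26×8.5) is included at this height (perimeter 69.00 mm); Combining (union): the regions partially overlap (shared area 96.21 mm²), so the edge portions inside another operand are dropped and the merged outline is re-measured after clipping — boundary = 79.43 mm. Overall, the cross-section is a single solid region. Total boundary length (outer) = 79.43 mm.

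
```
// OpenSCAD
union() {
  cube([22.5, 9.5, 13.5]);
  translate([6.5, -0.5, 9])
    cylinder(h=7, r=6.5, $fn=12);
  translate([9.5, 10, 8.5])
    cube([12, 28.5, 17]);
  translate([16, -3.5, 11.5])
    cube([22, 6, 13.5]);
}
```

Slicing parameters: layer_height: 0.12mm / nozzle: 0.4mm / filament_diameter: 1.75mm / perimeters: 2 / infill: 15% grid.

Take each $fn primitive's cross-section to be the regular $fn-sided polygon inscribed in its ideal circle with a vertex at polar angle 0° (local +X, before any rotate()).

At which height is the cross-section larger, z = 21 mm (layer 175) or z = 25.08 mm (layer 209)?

Layer 175 (z = 21): the cube is not intersected at this z (z outside [0, 13.5]); the cylinder at (6.5, -0.5) is not intersected at this z (z outside [9, 16]); the 12×28.5 cube at (9.5, 10) contributes its full rectangle (area 342.00 mm²); the cube at (16, -3.5) is present — its section is the full 22×6 rectangle (area 132.00 mm²); Taking the union: the 2 present regions are separate (no shared area or edge), so areas and boundary lengths simply add and each stays a separate island — area = 474.00 mm². So its area = 474.00 mm². Layer 209 (z = 25.08): the cube does not reach this height (z outside [0, 13.5]); the cylinder at (6.5, -0.5) is not intersected at this z (z outside [9, 16]); the cube at (9.5, 10) is present — its section is the full 12×28.5 rectangle (area 342.00 mm²); the cube at (16, -3.5) does not reach this height (z outside [11.5, 25]); Merging all regions: only the 12×28.5 cube at (9.5, 10) is present, so the union is just that shape — area = 342.00 mm². So its area = 342.00 mm². Layer 175 is larger (474.00 vs 342.00 mm²).

layer 175 (z = 21 mm)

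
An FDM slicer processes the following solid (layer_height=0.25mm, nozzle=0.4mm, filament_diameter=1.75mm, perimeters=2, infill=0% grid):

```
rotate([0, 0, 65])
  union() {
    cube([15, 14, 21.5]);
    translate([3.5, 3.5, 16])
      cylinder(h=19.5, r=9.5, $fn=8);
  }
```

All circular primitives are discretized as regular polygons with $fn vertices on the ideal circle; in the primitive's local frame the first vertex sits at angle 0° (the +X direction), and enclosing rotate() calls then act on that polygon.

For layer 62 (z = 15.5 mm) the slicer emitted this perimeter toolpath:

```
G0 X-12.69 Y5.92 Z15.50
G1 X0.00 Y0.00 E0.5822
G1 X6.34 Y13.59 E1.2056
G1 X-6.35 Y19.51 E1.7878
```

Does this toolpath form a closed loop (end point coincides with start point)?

no

Start point (G0): (-12.69, 5.92). End point (last G1): the path does not return to the start — open.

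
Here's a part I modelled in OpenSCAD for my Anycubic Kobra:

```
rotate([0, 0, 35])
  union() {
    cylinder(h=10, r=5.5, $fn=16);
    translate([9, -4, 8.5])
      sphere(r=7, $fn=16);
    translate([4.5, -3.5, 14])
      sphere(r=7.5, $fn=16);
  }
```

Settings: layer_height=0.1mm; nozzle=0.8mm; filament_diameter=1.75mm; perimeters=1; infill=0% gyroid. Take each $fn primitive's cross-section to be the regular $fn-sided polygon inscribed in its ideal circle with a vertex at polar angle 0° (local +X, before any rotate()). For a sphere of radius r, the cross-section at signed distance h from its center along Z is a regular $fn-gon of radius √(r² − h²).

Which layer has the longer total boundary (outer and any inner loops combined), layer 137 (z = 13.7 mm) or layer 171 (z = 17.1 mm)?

layer 137 (z = 13.7 mm)

Layer 137 (z = 13.7): the cylinder does not reach this height (z outside [0, 10]); the r=7 sphere at (9, -4) contributes a regular 16-gon of circumradius √(7²−5.2²) = 4.686 (perimeter = 2·16·4.686·sin(180°/16) = 29.26 mm); the sphere at (4.5, -3.5): section is a regular 16-gon, circumradius = √(r²−h²) = √(7.5²−0.3²) = 7.494 (perimeter = 2·16·7.494·sin(180°/16) = 46.78 mm); Merging all regions: the regions partially overlap (shared area 55.23 mm²), so the edge portions inside another operand are dropped and the merged outline is re-measured after clipping — boundary = 49.01 mm; (whole slice rotated 35° about Z — lengths, areas and connectivity unchanged). So its perimeter = 49.01 mm. Layer 171 (z = 17.1): the cylinder does not reach this height (z outside [0, 10]); the sphere at (9, -4) is absent (|z−center|=8.600 > r=7); the r=7.5 sphere at (4.5, -3.5) slices to a regular 16-gon of circumradius 6.829 (√(r²−h²) with h=3.1 from center) (perimeter = 2·16·6.829·sin(180°/16) = 42.63 mm); Combining (union): only the r=7.5 sphere at (4.5, -3.5) is present, so the union is just that shape — boundary = 42.63 mm; (whole slice rotated 35° about Z — lengths, areas and connectivity unchanged). So its perimeter = 42.63 mm. Layer 137 is larger (49.01 vs 42.63 mm).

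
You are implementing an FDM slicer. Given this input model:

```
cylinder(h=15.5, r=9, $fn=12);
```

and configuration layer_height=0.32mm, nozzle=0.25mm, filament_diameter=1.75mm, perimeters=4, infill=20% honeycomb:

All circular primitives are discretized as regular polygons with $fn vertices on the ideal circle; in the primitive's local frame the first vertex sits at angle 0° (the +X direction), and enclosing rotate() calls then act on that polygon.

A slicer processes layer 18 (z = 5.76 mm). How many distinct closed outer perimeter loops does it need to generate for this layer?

1

At z = 5.76 mm: the r=9 cylinder contributes a regular 12-gon of circumradius 9. The result has 1 disconnected region.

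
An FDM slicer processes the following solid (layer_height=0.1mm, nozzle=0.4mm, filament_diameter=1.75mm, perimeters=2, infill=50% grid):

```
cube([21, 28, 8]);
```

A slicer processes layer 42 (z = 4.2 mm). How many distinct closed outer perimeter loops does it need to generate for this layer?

1

At z = 4.2 mm: the cube is present — its section is the full 21×28 rectangle. The result has 1 disconnected region.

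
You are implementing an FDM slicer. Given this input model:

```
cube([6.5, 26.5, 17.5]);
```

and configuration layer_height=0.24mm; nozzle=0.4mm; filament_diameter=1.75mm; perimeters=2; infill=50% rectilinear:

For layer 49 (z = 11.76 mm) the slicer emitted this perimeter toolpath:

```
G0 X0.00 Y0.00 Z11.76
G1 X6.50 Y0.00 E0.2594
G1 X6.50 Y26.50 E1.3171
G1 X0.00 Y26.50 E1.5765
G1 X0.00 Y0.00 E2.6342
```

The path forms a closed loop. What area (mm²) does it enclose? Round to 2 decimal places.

Apply the shoelace formula to the sequence of (X, Y) vertices; enclosed area = 172.25 mm².

172.25 mm²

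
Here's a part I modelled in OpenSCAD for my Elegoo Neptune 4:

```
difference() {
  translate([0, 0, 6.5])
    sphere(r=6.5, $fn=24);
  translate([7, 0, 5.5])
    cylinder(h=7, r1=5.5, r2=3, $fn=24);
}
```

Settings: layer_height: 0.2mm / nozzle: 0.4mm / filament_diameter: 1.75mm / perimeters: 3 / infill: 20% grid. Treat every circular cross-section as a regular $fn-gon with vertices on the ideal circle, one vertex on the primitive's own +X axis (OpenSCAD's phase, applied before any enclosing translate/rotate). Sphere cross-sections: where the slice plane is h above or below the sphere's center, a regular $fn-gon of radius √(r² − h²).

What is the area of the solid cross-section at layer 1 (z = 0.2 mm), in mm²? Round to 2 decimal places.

At z = 0.2 mm: the r=6.5 sphere slices to a regular 24-gon of circumradius 1.600 (√(r²−h²) with h=6.3 from center) (area = (24/2)·1.600²·sin(360°/24) = 7.95 mm²); the cone at (7, 0) is not intersected at this z (z outside [5.5, 12.5]); Taking the first minus the rest: none of the subtracted shapes is present at this height, so the r=6.5 sphere is unchanged — area = 7.95 mm². Overall, the cross-section is a single solid region. Net area = 7.95 mm².

7.95 mm²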